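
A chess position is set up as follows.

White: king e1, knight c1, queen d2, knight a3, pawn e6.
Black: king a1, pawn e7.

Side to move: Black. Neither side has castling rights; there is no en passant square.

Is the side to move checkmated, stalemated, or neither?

Black to move; black king on a1.
In check: no.
King squares — b1: attacked by Na3; a2: attacked by Nc1; b2: attacked by Qd2.
Legal moves for Black: none.
Not in check and no legal moves → stalemate.

stalemate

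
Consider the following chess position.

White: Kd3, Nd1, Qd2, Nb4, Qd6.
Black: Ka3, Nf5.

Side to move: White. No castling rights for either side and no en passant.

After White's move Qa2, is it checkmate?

yes

After Qa2: black king on a3; in check: yes, from the white queen on a2.
King squares — a2: attacked by Nb4; b2: attacked by Nd1; b3: attacked by Qa2; a4: attacked by Qa2; b4: attacked by Qd6.
Black has no legal moves → checkmate.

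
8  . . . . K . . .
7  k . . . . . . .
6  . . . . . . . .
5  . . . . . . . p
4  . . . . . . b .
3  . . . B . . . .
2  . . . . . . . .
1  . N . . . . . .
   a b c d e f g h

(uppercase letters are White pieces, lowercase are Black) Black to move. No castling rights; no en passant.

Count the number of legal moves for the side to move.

13

Black to move; king on a7.
In check: no.
Legal moves: Kb8, Ka8, Kb7, Kb6, Bc8, Bd7+, Be6, Bf5, Bh3, Bf3, Be2, Bd1, h4.
Count: 13.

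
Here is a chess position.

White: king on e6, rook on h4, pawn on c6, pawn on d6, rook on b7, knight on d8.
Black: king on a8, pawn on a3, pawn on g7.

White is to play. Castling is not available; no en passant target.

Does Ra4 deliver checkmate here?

yes

After Ra4: black king on a8; in check: yes, from the white rook on a4.
King squares — a7: attacked by Ra4; b7: attacked by Pc6; b8: attacked by Rb7.
Black has no legal moves → checkmate.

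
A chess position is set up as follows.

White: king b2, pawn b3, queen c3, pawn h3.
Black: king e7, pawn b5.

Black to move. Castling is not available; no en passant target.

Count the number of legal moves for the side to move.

8

Black to move; king on e7.
In check: no.
Legal moves: Kf8, Ke8, Kd8, Kf7, Kd7, Ke6, Kd6, b4.
Count: 8.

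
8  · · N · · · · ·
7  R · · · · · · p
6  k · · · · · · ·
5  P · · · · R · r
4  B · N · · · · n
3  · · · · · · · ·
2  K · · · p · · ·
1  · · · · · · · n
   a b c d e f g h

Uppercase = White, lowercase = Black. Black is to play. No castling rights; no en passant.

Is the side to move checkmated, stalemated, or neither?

checkmate

Black to move; black king on a6.
In check: yes, from the white rook on a7.
King squares — a5: attacked by Nc4; b5: attacked by Ba4; b6: attacked by Nc4; a7: attacked by Nc8; b7: attacked by Ra7.
Legal moves for Black: none.
In check with no legal moves → checkmate.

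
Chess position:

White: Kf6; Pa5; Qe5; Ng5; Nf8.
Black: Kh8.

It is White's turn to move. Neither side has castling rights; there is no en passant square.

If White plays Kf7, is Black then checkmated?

yes

After Kf7: black king on h8; in check: yes, from the white queen on e5.
King squares — g7: attacked by Qe5; h7: attacked by Ng5; g8: attacked by Kf7.
Black has no legal moves → checkmate.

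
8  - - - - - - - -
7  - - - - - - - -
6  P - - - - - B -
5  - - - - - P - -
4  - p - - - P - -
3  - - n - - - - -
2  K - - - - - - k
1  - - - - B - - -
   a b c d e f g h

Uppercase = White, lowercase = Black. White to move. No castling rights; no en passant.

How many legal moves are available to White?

White to move; king on a2.
In check: yes, from the black knight on c3.
Legal moves: Kb3, Kb2, Ka1, Bxc3.
Count: 4.

4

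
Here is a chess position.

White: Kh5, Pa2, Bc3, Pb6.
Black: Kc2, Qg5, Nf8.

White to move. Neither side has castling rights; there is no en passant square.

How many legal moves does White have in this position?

1

White to move; king on h5.
In check: yes, from the black queen on g5.
Legal moves: Kxg5.
Count: 1.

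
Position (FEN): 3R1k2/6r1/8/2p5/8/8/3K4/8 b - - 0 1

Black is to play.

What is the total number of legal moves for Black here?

Black to move; king on f8.
In check: yes, from the white rook on d8.
Legal moves: Kf7, Ke7.
Count: 2.

2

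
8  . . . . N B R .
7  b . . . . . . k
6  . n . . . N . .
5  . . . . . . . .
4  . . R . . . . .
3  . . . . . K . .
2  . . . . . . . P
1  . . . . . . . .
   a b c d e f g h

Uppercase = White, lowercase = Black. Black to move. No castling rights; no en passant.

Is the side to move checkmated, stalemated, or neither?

checkmate

Black to move; black king on h7.
In check: yes, from the white knight on f6.
King squares — g6: attacked by Rg8; h6: attacked by Bf8; g7: attacked by Ne8; g8: attacked by Nf6; h8: attacked by Rg8.
Legal moves for Black: none.
In check with no legal moves → checkmate.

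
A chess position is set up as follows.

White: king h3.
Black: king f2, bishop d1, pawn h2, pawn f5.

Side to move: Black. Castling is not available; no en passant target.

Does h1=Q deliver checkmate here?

yes

After h1=Q: white king on h3; in check: yes, from the black queen on h1.
King squares — g2: attacked by Qh1; h2: attacked by Qh1; g3: attacked by Kf2; g4: attacked by Bd1; h4: attacked by Qh1.
White has no legal moves → checkmate.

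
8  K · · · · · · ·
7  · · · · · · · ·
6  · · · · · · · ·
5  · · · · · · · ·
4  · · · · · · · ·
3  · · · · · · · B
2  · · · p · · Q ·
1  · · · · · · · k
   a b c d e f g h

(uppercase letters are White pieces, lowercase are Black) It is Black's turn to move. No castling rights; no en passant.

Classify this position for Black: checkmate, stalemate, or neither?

checkmate

Black to move; black king on h1.
In check: yes, from the white queen on g2.
King squares — g1: attacked by Qg2; g2: attacked by Bh3; h2: attacked by Qg2.
Legal moves for Black: none.
In check with no legal moves → checkmate.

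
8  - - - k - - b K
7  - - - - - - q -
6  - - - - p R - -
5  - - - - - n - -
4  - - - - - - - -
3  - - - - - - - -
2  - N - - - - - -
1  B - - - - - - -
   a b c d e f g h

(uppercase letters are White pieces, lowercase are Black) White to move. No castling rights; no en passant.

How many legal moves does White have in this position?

White to move; king on h8.
In check: yes, from the black queen on g7.
Legal moves: none.
Count: 0.

0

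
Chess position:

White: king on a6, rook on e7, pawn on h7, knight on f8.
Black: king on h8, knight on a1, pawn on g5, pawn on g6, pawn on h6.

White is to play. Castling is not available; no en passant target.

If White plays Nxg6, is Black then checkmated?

yes

After Nxg6: black king on h8; in check: yes, from the white knight on g6.
King squares — g7: attacked by Re7; h7: attacked by Re7; g8: attacked by Ph7.
Black has no legal moves → checkmate.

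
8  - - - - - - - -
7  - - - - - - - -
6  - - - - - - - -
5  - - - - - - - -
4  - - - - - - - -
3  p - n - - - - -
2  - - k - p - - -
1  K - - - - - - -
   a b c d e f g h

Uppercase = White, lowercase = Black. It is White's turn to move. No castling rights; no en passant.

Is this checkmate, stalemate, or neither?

stalemate

White to move; white king on a1.
In check: no.
King squares — b1: attacked by Kc2; a2: attacked by Nc3; b2: attacked by Kc2.
Legal moves for White: none.
Not in check and no legal moves → stalemate.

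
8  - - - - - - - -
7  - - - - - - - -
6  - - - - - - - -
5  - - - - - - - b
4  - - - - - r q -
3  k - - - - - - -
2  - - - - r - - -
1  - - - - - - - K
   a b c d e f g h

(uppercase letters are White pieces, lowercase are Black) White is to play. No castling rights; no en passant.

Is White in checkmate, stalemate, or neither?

stalemate

White to move; white king on h1.
In check: no.
King squares — g1: attacked by Qg4; g2: attacked by Re2; h2: attacked by Re2.
Legal moves for White: none.
Not in check and no legal moves → stalemate.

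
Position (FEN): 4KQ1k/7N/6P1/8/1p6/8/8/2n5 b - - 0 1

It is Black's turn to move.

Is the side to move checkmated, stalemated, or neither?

checkmate

Black to move; black king on h8.
In check: yes, from the white queen on f8.
King squares — g7: attacked by Qf8; h7: attacked by Pg6; g8: attacked by Qf8.
Legal moves for Black: none.
In check with no legal moves → checkmate.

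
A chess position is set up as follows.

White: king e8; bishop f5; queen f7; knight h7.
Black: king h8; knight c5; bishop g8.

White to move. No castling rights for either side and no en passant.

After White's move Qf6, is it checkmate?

After Qf6: black king on h8; in check: yes, from the white queen on f6.
King squares — g7: attacked by Qf6; h7: attacked by Bf5; g8: own bishop.
Black has no legal moves → checkmate.

yes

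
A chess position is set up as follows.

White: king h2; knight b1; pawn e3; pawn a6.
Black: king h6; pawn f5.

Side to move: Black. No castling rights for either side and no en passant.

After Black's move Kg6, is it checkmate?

After Kg6: white king on h2; in check: no.
White is not in check, so this cannot be checkmate.

no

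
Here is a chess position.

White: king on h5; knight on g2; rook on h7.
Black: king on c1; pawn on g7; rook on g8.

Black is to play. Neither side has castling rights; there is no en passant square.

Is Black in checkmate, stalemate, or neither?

neither

Black to move; black king on c1.
In check: no.
Legal moves for Black: Rh8, Rf8, Re8, Rd8, Rc8, Rb8, Ra8, Kd2, Kc2, Kb2, Kd1, Kb1, g6+, g5.
Black has 14 legal moves and is not in check → neither.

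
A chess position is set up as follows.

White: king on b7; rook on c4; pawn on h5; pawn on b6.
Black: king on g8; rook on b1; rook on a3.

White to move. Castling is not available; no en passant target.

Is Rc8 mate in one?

After Rc8: black king on g8; in check: yes, from the white rook on c8.
Black has 3 legal replies: Kh7, Kg7, Kf7.
In check but a legal move exists → not checkmate.

no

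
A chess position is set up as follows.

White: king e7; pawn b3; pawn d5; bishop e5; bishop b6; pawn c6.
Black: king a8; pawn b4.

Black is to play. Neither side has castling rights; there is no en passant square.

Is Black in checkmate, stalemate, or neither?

stalemate

Black to move; black king on a8.
In check: no.
King squares — a7: attacked by Bb6; b7: attacked by Pc6; b8: attacked by Be5.
Legal moves for Black: none.
Not in check and no legal moves → stalemate.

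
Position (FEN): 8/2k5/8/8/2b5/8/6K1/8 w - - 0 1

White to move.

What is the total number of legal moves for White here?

White to move; king on g2.
In check: no.
Legal moves: Kh3, Kg3, Kf3, Kh2, Kf2, Kh1, Kg1.
Count: 7.

7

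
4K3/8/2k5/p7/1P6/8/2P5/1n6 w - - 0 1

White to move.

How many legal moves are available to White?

White to move; king on e8.
In check: no.
Legal moves: Kf8, Kd8, Kf7, Ke7, bxa5, b5+, c3, c4.
Count: 8.

8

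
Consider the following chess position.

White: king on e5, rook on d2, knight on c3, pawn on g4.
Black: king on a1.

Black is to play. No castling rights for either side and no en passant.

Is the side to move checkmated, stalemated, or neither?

stalemate

Black to move; black king on a1.
In check: no.
King squares — b1: attacked by Nc3; a2: attacked by Rd2; b2: attacked by Rd2.
Legal moves for Black: none.
Not in check and no legal moves → stalemate.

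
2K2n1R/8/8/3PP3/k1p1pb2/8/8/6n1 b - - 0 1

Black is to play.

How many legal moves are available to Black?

22

Black to move; king on a4.
In check: no.
Legal moves: Nh7, Nd7, Ng6, Ne6, Bh6, Bg5, Bxe5, Bg3, Be3, Bh2, Bd2, Bc1, Kb5, Ka5, Kb4, Kb3, Ka3, Nh3, Nf3, Ne2, e3, c3.
Count: 22.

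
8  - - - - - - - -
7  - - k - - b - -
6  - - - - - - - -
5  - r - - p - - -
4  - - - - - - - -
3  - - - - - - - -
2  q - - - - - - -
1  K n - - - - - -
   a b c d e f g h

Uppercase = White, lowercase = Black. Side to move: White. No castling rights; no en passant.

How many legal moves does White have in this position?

0

White to move; king on a1.
In check: yes, from the black queen on a2.
Legal moves: none.
Count: 0.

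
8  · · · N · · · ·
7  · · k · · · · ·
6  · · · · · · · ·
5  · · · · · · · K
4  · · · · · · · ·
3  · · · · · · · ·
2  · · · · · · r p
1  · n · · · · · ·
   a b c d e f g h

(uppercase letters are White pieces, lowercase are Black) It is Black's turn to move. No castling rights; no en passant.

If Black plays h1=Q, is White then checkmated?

yes

After h1=Q: white king on h5; in check: yes, from the black queen on h1.
King squares — g4: attacked by Rg2; h4: attacked by Qh1; g5: attacked by Rg2; g6: attacked by Rg2; h6: attacked by Qh1.
White has no legal moves → checkmate.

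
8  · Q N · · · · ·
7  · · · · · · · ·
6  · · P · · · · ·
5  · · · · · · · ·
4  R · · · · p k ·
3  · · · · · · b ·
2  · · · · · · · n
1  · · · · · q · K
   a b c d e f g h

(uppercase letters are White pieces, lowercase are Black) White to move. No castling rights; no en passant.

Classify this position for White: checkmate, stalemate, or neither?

White to move; white king on h1.
In check: yes, from the black queen on f1.
King squares — g1: attacked by Qf1; g2: attacked by Qf1; h2: attacked by Bg3.
Legal moves for White: none.
In check with no legal moves → checkmate.

checkmate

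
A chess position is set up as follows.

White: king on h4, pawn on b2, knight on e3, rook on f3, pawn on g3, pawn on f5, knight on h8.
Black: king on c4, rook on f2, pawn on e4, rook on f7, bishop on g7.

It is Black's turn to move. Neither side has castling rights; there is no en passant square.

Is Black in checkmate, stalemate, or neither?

Black to move; black king on c4.
In check: yes, from the white knight on e3.
Legal moves for Black: Kc5, Kb5, Kd4, Kb4, Kd3, Kb3.
Black is in check but has 6 legal moves → neither.

neither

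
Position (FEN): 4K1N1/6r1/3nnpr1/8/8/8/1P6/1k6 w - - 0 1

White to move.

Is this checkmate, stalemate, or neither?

checkmate

White to move; white king on e8.
In check: yes, from the black knight on d6.
King squares — d7: attacked by Rg7; e7: attacked by Rg7; f7: attacked by Nd6; d8: attacked by Ne6; f8: attacked by Ne6.
Legal moves for White: none.
In check with no legal moves → checkmate.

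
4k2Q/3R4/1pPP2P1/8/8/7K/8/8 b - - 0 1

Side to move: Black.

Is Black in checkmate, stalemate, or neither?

Black to move; black king on e8.
In check: yes, from the white queen on h8.
King squares — d7: attacked by Pc6; e7: attacked by Pd6; f7: attacked by Pg6; d8: attacked by Rd7; f8: attacked by Qh8.
Legal moves for Black: none.
In check with no legal moves → checkmate.

checkmate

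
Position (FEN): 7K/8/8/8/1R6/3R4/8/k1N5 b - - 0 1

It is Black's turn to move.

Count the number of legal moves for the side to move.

0

Black to move; king on a1.
In check: no.
Legal moves: none.
Count: 0.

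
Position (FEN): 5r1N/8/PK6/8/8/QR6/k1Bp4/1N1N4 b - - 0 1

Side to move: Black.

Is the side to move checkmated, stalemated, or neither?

Black to move; black king on a2.
In check: yes, from the white queen on a3.
King squares — a1: attacked by Qa3; b1: attacked by Bc2; b2: attacked by Nd1; a3: attacked by Nb1; b3: attacked by Bc2.
Legal moves for Black: none.
In check with no legal moves → checkmate.

checkmate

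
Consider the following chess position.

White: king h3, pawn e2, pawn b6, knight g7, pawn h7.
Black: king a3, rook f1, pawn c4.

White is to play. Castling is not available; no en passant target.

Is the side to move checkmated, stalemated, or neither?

White to move; white king on h3.
In check: no.
Legal moves for White: Ne8, Ne6, Nh5, Nf5, Kh4, Kg4, Kg3, Kh2, Kg2, h8=Q, h8=R, h8=B, h8=N, b7, e3, e4.
White has 16 legal moves and is not in check → neither.

neither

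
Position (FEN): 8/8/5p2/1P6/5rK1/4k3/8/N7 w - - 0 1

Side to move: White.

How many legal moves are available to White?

3

White to move; king on g4.
In check: yes, from the black rook on f4.
Legal moves: Kh5, Kh3, Kg3.
Count: 3.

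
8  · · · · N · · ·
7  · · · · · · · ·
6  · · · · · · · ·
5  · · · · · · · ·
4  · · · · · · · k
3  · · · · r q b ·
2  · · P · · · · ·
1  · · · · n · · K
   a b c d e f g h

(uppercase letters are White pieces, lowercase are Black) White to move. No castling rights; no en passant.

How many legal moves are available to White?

1

White to move; king on h1.
In check: yes, from the black queen on f3.
Legal moves: Kg1.
Count: 1.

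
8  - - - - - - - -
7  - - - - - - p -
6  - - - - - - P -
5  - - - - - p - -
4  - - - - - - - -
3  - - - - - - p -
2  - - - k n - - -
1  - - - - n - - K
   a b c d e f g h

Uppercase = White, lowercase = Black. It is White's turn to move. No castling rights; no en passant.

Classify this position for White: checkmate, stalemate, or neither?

stalemate

White to move; white king on h1.
In check: no.
King squares — g1: attacked by Ne2; g2: attacked by Ne1; h2: attacked by Pg3.
Legal moves for White: none.
Not in check and no legal moves → stalemate.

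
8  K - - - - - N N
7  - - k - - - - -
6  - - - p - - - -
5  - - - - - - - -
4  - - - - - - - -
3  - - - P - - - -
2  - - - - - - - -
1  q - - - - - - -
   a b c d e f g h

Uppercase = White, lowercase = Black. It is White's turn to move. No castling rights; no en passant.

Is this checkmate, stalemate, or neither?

checkmate

White to move; white king on a8.
In check: yes, from the black queen on a1.
King squares — a7: attacked by Qa1; b7: attacked by Kc7; b8: attacked by Kc7.
Legal moves for White: none.
In check with no legal moves → checkmate.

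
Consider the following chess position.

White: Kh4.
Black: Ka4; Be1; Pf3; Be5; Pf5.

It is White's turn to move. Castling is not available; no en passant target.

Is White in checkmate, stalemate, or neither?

neither

White to move; white king on h4.
In check: yes, from the black bishop on e1.
King squares — g3: attacked by Be1; h3: available; g4: attacked by Pf5; g5: available; h5: available.
Legal moves for White: Kh5, Kg5, Kh3.
White is in check but has 3 legal moves → neither.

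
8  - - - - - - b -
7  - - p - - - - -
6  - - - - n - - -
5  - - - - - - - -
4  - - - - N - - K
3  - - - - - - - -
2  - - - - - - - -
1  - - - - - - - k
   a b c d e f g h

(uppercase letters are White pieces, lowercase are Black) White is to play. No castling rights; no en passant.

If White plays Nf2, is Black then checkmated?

After Nf2: black king on h1; in check: yes, from the white knight on f2.
Black has 3 legal replies: Kh2, Kg2, Kg1.
In check but a legal move exists → not checkmate.

no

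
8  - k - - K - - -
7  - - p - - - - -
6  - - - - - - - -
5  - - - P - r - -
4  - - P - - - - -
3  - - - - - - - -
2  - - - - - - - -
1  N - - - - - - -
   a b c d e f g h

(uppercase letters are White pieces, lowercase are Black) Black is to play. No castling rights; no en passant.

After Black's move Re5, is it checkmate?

After Re5: white king on e8; in check: yes, from the black rook on e5.
White has 4 legal replies: Kf8, Kd8, Kf7, Kd7.
In check but a legal move exists → not checkmate.

no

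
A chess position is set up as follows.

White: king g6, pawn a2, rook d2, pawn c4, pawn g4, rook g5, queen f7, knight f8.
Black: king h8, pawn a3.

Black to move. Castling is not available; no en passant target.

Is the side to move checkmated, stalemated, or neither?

Black to move; black king on h8.
In check: no.
King squares — g7: attacked by Kg6; h7: attacked by Kg6; g8: attacked by Qf7.
Legal moves for Black: none.
Not in check and no legal moves → stalemate.

stalemate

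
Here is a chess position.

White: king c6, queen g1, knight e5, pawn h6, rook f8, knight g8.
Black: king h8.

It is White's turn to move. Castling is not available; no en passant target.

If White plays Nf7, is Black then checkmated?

After Nf7: black king on h8; in check: yes, from the white knight on f7.
Black has 1 legal reply: Kh7.
In check but a legal move exists → not checkmate.

no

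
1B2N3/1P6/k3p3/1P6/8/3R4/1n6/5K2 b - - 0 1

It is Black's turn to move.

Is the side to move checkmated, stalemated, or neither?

neither

Black to move; black king on a6.
In check: yes, from the white pawn on b5.
King squares — a5: available; b5: available; b6: available; a7: attacked by Bb8; b7: available.
Legal moves for Black: Kxb7, Kb6, Kxb5, Ka5.
Black is in check but has 4 legal moves → neither.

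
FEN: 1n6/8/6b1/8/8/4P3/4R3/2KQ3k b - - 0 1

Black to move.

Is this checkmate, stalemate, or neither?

Black to move; black king on h1.
In check: yes, from the white queen on d1.
King squares — g1: attacked by Qd1; g2: attacked by Re2; h2: attacked by Re2.
Legal moves for Black: none.
In check with no legal moves → checkmate.

checkmate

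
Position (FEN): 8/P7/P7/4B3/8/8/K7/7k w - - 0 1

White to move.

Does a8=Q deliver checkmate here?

no

After a8=Q: black king on h1; in check: yes, from the white queen on a8.
Black has 1 legal reply: Kg1.
In check but a legal move exists → not checkmate.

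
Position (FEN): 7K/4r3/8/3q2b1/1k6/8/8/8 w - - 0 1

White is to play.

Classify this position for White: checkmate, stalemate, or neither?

White to move; white king on h8.
In check: no.
King squares — g7: attacked by Re7; h7: attacked by Re7; g8: attacked by Qd5.
Legal moves for White: none.
Not in check and no legal moves → stalemate.

stalemate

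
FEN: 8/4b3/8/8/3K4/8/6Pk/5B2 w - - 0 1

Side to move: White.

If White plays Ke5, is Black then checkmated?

no

After Ke5: black king on h2; in check: no.
Black is not in check, so this cannot be checkmate.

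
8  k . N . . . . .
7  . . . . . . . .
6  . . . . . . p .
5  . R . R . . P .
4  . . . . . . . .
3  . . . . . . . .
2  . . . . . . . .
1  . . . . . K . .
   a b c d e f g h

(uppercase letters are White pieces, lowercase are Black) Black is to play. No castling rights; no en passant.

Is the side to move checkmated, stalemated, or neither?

Black to move; black king on a8.
In check: no.
King squares — a7: attacked by Nc8; b7: attacked by Rb5; b8: attacked by Rb5.
Legal moves for Black: none.
Not in check and no legal moves → stalemate.

stalemate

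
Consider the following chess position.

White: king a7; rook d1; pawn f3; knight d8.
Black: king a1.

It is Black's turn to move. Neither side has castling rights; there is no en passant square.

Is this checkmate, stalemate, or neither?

neither

Black to move; black king on a1.
In check: yes, from the white rook on d1.
Legal moves for Black: Kb2, Ka2.
Black is in check but has 2 legal moves → neither.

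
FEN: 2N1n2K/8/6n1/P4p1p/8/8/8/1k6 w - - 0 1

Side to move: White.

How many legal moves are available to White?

2

White to move; king on h8.
In check: yes, from the black knight on g6.
Legal moves: Kg8, Kh7.
Count: 2.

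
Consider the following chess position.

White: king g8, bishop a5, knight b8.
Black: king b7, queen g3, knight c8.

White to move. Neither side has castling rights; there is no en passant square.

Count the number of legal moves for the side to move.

4

White to move; king on g8.
In check: yes, from the black queen on g3.
Legal moves: Kh8, Kf8, Kh7, Kf7.
Count: 4.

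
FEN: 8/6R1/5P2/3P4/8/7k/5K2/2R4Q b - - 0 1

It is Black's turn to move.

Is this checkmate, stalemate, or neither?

Black to move; black king on h3.
In check: yes, from the white queen on h1.
King squares — g2: attacked by Qh1; h2: attacked by Qh1; g3: attacked by Kf2; g4: attacked by Rg7; h4: attacked by Qh1.
Legal moves for Black: none.
In check with no legal moves → checkmate.

checkmate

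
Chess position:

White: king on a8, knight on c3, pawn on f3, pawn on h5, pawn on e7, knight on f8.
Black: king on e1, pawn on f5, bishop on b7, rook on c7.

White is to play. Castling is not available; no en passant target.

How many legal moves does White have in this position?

White to move; king on a8.
In check: yes, from the black bishop on b7.
Legal moves: Kb8, Ka7.
Count: 2.

2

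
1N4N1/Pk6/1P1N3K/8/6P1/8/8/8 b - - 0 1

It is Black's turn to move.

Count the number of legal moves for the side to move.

Black to move; king on b7.
In check: yes, from the white knight on d6.
Legal moves: Ka8, Kxb6.
Count: 2.

2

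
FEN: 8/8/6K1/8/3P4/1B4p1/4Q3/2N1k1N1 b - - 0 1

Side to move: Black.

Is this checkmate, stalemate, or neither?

checkmate

Black to move; black king on e1.
In check: yes, from the white queen on e2.
King squares — d1: attacked by Qe2; f1: attacked by Qe2; d2: attacked by Qe2; e2: attacked by Nc1; f2: attacked by Qe2.
Legal moves for Black: none.
In check with no legal moves → checkmate.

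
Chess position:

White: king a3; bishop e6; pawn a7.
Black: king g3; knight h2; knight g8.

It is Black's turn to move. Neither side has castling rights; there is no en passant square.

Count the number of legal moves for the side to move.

11

Black to move; king on g3.
In check: no.
Legal moves: Ne7, Nh6, Nf6, Kh4, Kf4, Kf3, Kg2, Kf2, Ng4, Nf3, Nf1.
Count: 11.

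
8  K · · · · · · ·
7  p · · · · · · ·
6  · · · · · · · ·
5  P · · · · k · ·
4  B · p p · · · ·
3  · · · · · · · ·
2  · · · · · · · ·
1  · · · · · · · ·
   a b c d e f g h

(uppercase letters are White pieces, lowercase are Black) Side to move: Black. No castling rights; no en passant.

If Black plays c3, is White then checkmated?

no

After c3: white king on a8; in check: no.
White is not in check, so this cannot be checkmate.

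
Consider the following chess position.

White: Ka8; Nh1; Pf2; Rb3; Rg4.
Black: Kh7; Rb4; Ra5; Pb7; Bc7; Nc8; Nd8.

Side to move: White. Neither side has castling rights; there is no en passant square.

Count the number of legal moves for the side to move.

0

White to move; king on a8.
In check: yes, from the black rook on a5.
Legal moves: none.
Count: 0.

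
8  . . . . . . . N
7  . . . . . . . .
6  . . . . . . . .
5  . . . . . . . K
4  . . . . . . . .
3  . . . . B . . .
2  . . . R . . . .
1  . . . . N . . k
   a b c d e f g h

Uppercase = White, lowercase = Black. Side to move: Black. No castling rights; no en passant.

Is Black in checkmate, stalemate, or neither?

stalemate

Black to move; black king on h1.
In check: no.
King squares — g1: attacked by Be3; g2: attacked by Ne1; h2: attacked by Rd2.
Legal moves for Black: none.
Not in check and no legal moves → stalemate.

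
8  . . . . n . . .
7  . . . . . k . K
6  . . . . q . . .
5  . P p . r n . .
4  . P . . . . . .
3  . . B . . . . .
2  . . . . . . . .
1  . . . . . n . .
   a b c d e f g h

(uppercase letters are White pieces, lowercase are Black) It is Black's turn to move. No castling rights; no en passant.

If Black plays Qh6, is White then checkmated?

After Qh6: white king on h7; in check: yes, from the black queen on h6.
King squares — g6: attacked by Qh6; h6: attacked by Nf5; g7: attacked by Nf5; g8: attacked by Kf7; h8: attacked by Qh6.
White has no legal moves → checkmate.

yes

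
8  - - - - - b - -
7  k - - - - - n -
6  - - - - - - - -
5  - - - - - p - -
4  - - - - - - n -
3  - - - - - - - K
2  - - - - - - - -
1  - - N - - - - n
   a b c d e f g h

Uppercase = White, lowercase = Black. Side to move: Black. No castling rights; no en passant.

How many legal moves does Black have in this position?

22

Black to move; king on a7.
In check: no.
Legal moves: Be7, Bd6, Bc5, Bb4, Ba3, Ne8, Ne6, Nh5, Kb8, Ka8, Kb7, Kb6, Ka6, Nh6, Nf6, Ne5, Ne3, Nh2, Ngf2+, Ng3, Nhf2+, f4.
Count: 22.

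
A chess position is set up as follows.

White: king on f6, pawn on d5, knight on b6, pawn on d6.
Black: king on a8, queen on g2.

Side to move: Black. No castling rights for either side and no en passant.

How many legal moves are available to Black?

Black to move; king on a8.
In check: yes, from the white knight on b6.
Legal moves: Kb8, Kb7, Ka7.
Count: 3.

3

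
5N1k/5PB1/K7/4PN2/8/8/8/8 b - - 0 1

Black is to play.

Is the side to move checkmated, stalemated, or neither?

checkmate

Black to move; black king on h8.
In check: yes, from the white bishop on g7.
King squares — g7: attacked by Nf5; h7: attacked by Nf8; g8: attacked by Pf7.
Legal moves for Black: none.
In check with no legal moves → checkmate.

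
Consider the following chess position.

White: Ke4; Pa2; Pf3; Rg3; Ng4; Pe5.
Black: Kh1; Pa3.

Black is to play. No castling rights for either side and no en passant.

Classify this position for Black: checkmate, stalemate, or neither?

stalemate

Black to move; black king on h1.
In check: no.
King squares — g1: attacked by Rg3; g2: attacked by Rg3; h2: attacked by Ng4.
Legal moves for Black: none.
Not in check and no legal moves → stalemate.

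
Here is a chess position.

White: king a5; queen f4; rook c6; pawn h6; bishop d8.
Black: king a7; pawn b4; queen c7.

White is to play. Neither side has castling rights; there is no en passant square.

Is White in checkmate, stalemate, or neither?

White to move; white king on a5.
In check: yes, from the black queen on c7.
Legal moves for White: Kb5, Kxb4, Ka4, Bxc7, Rxc7+, Rb6, Qxc7+.
White is in check but has 7 legal moves → neither.

neither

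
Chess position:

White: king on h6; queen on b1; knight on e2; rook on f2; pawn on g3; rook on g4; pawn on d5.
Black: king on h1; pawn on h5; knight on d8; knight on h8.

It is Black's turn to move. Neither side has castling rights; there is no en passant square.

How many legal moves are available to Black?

Black to move; king on h1.
In check: yes, from the white queen on b1.
Legal moves: none.
Count: 0.

0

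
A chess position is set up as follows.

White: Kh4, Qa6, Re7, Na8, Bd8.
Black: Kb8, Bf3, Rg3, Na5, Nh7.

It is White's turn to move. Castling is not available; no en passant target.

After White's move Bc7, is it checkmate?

After Bc7: black king on b8; in check: yes, from the white bishop on c7.
King squares — a7: attacked by Qa6; b7: attacked by Qa6; c7: attacked by Re7; a8: attacked by Qa6; c8: attacked by Qa6.
Black has no legal moves → checkmate.

yes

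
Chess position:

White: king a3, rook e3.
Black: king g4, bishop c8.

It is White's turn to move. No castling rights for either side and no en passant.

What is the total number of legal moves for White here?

White to move; king on a3.
In check: no.
Legal moves: Re8, Re7, Re6, Re5, Re4+, Rh3, Rg3+, Rf3, Rd3, Rc3, Rb3, Re2, Re1, Kb4, Ka4, Kb3, Kb2, Ka2.
Count: 18.

18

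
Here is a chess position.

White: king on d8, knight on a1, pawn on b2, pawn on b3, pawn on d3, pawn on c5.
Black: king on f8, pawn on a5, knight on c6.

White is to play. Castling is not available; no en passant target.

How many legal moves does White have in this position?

3

White to move; king on d8.
In check: yes, from the black knight on c6.
Legal moves: Kc8, Kd7, Kc7.
Count: 3.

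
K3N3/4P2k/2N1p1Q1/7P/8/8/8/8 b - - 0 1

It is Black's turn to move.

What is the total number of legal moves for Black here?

1

Black to move; king on h7.
In check: yes, from the white queen on g6.
Legal moves: Kh8.
Count: 1.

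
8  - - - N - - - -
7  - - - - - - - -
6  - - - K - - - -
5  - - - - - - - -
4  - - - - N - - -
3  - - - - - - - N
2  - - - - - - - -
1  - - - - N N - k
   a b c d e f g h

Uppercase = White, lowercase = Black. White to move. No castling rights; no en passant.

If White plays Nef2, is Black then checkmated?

yes

After Nef2: black king on h1; in check: yes, from the white knight on f2.
King squares — g1: attacked by Nh3; g2: attacked by Ne1; h2: attacked by Nf1.
Black has no legal moves → checkmate.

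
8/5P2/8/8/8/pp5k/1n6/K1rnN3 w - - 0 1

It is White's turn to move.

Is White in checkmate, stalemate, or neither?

checkmate

White to move; white king on a1.
In check: yes, from the black rook on c1.
King squares — b1: attacked by Rc1; a2: attacked by Pb3; b2: attacked by Nd1.
Legal moves for White: none.
In check with no legal moves → checkmate.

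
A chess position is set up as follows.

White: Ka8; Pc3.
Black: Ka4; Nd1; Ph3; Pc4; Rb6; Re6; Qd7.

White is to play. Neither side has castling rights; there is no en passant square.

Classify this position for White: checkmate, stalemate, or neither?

White to move; white king on a8.
In check: no.
King squares — a7: attacked by Qd7; b7: attacked by Rb6; b8: attacked by Rb6.
Legal moves for White: none.
Not in check and no legal moves → stalemate.

stalemate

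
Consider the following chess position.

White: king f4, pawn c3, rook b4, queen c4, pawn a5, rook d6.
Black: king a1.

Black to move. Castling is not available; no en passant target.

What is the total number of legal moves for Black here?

Black to move; king on a1.
In check: no.
Legal moves: none.
Count: 0.

0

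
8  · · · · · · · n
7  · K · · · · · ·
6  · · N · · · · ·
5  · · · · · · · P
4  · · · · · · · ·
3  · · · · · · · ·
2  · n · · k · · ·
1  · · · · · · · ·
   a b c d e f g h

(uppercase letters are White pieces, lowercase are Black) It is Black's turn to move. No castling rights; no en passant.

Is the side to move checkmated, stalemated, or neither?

neither

Black to move; black king on e2.
In check: no.
Legal moves for Black: Nf7, Ng6, Kf3, Ke3, Kd3, Kf2, Kd2, Kf1, Ke1, Kd1, Nc4, Na4, Nd3, Nd1.
Black has 14 legal moves and is not in check → neither.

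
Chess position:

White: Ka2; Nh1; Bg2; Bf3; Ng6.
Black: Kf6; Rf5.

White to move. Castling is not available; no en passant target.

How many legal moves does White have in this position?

24

White to move; king on a2.
In check: no.
Legal moves: Nh8, Nf8, Ne7, Ne5, Nh4, Nf4, Ba8, Bb7, Bc6, Bh5, Bd5, Bg4, Be4, Be2, Bd1, Bh3, Bf1, Kb3, Ka3, Kb2, Kb1, Ka1, Ng3, Nf2.
Count: 24.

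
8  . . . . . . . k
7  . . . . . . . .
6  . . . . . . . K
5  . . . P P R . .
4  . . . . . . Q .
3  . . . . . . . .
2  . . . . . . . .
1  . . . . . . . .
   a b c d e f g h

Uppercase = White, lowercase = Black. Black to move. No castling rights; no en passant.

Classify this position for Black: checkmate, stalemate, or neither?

Black to move; black king on h8.
In check: no.
King squares — g7: attacked by Qg4; h7: attacked by Kh6; g8: attacked by Qg4.
Legal moves for Black: none.
Not in check and no legal moves → stalemate.

stalemate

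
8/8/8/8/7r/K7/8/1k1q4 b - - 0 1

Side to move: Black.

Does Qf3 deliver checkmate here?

After Qf3: white king on a3; in check: yes, from the black queen on f3.
King squares — a2: attacked by Kb1; b2: attacked by Kb1; b3: attacked by Qf3; a4: attacked by Rh4; b4: attacked by Rh4.
White has no legal moves → checkmate.

yes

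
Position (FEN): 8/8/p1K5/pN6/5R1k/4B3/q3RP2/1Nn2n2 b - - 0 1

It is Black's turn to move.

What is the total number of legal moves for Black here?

Black to move; king on h4.
In check: yes, from the white rook on f4.
Legal moves: Kh5, Kg5, Kh3.
Count: 3.

3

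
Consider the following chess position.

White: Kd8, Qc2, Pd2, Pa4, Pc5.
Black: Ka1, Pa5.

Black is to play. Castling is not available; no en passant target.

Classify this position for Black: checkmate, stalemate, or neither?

stalemate

Black to move; black king on a1.
In check: no.
King squares — b1: attacked by Qc2; a2: attacked by Qc2; b2: attacked by Qc2.
Legal moves for Black: none.
Not in check and no legal moves → stalemate.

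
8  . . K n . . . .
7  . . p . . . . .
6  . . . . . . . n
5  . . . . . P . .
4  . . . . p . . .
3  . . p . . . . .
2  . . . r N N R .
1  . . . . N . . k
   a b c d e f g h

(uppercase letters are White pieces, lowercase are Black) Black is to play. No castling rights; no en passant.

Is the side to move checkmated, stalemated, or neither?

checkmate

Black to move; black king on h1.
In check: yes, from the white knight on f2.
King squares — g1: attacked by Ne2; g2: attacked by Ne1; h2: attacked by Rg2.
Legal moves for Black: none.
In check with no legal moves → checkmate.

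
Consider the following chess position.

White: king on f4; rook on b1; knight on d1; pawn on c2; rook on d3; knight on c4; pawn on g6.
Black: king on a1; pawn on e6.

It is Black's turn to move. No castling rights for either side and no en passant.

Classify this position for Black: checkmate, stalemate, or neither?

Black to move; black king on a1.
In check: yes, from the white rook on b1.
King squares — b1: available; a2: available; b2: attacked by Rb1.
Legal moves for Black: Ka2, Kxb1.
Black is in check but has 2 legal moves → neither.

neither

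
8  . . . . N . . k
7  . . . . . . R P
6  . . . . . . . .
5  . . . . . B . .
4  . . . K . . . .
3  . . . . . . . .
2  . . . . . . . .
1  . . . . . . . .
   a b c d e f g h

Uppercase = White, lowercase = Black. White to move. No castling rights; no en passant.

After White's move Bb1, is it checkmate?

no

After Bb1: black king on h8; in check: no.
Black is not in check, so this cannot be checkmate.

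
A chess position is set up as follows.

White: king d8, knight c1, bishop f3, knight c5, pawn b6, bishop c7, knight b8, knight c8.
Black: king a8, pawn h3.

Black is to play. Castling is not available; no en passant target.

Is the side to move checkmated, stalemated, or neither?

checkmate

Black to move; black king on a8.
In check: yes, from the white bishop on f3.
King squares — a7: attacked by Pb6; b7: attacked by Bf3; b8: attacked by Bc7.
Legal moves for Black: none.
In check with no legal moves → checkmate.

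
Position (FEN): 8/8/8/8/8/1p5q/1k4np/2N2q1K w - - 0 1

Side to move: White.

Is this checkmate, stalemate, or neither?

White to move; white king on h1.
In check: yes, from the black queen on f1.
King squares — g1: attacked by Qf1; g2: attacked by Qf1; h2: attacked by Qh3.
Legal moves for White: none.
In check with no legal moves → checkmate.

checkmate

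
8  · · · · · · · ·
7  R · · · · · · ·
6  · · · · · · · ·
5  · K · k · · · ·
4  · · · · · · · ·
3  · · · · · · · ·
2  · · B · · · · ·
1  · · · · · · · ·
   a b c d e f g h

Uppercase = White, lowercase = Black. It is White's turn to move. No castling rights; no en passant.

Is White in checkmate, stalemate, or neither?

White to move; white king on b5.
In check: no.
Legal moves for White include: Ra8, Rh7, Rg7, Rf7, Re7, Rd7+, Rc7, Rb7, Ra6, Ra5, Ra4, Ra3, Ra2, Ra1, Kb6, Ka6, Ka5, Kb4, ... (list truncated; more exist).
White has legal moves and is not in check → neither.

neither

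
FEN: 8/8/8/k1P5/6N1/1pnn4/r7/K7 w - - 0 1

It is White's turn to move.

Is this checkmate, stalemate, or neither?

checkmate

White to move; white king on a1.
In check: yes, from the black rook on a2.
King squares — b1: attacked by Nc3; a2: attacked by Pb3; b2: attacked by Ra2.
Legal moves for White: none.
In check with no legal moves → checkmate.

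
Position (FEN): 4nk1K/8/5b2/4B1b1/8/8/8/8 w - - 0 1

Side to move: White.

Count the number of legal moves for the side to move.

White to move; king on h8.
In check: yes, from the black bishop on f6.
Legal moves: Kh7, Bxf6.
Count: 2.

2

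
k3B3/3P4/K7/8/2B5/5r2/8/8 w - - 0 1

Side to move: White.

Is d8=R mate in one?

After d8=R: black king on a8; in check: yes, from the white rook on d8.
King squares — a7: attacked by Ka6; b7: attacked by Ka6; b8: attacked by Rd8.
Black has no legal moves → checkmate.

yes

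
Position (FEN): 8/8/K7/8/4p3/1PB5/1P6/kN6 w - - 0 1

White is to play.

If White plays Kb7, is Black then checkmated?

no

After Kb7: black king on a1; in check: no.
Black is not in check, so this cannot be checkmate.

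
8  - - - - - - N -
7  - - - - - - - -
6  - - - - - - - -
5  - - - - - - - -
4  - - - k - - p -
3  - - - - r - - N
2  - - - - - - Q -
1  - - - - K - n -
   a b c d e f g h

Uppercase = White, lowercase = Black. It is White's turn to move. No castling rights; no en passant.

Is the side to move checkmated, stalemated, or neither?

White to move; white king on e1.
In check: yes, from the black rook on e3.
Legal moves for White: Kf2, Kd2, Kf1, Kd1, Qe2.
White is in check but has 5 legal moves → neither.

neither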